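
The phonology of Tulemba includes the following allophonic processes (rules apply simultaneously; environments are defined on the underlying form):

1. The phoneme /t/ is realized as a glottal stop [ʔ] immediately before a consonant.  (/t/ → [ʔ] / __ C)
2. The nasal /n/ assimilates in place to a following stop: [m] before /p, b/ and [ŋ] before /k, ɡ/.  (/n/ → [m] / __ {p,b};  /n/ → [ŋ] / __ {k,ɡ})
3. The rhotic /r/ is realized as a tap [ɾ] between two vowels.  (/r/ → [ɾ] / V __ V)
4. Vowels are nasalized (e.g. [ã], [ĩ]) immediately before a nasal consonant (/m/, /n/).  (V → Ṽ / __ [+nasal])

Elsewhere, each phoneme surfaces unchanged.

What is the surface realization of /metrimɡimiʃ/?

/m/ (word-initial): no rule targets it → [m].
/e/ (between /m/ and /t/) is in the target of rule 4 but the environment (before a nasal consonant) is not met → [e].
/t/ — between /e/ and /r/, immediately before a consonant — surfaces as [ʔ] (rule 1).
/r/ — between /t/ and /i/; rule 3 does not apply here → [r].
/i/ (between /r/ and /m/) occurs before a nasal consonant → [ĩ] by rule 4.
/m/ stays [m].
/ɡ/ (between /m/ and /i/): no rule targets it → [ɡ].
/i/ (between /ɡ/ and /m/): before a nasal consonant, so rule 4 applies → [ĩ].
/m/ — not in any rule's target class → [m].
/i/ (between /m/ and /ʃ/) fails the environment for rule 4, so it stays [i].
/ʃ/ (word-final) is unaffected → [ʃ].

[meʔrĩmɡĩmiʃ]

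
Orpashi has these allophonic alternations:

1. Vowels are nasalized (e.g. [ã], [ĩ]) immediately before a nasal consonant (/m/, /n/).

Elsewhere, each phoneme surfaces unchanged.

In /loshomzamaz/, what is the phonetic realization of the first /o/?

[o]

/o/ — between /l/ and /s/; rule 1 does not apply here → [o].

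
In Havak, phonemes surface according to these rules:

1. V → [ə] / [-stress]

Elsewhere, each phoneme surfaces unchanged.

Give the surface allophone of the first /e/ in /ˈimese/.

/e/ (between /m/ and /s/) occurs in an unstressed syllable → [ə] by rule 1.

[ə]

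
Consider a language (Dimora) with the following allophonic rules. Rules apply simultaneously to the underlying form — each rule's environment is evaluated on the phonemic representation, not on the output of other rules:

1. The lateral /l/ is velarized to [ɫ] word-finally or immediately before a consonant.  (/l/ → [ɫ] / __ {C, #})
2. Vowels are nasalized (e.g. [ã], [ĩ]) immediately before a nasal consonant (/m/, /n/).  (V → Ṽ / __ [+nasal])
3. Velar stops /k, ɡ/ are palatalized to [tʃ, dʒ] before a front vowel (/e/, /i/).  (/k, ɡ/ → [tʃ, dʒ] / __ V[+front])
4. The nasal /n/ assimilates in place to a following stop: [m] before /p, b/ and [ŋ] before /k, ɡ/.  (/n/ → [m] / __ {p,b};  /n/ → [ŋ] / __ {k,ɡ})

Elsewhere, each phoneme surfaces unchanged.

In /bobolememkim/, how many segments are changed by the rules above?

Segments that undergo a rule: /e/ → [ẽ] (rule 2); /e/ → [ẽ] (rule 2); /k/ → [tʃ] (rule 3); /i/ → [ĩ] (rule 2).
All other segments surface unchanged.

4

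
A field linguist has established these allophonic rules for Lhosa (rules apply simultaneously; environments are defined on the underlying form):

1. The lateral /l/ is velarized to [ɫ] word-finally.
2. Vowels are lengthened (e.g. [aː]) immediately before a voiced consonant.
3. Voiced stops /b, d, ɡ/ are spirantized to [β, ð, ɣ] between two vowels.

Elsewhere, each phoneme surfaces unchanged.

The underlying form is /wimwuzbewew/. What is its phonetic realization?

/w/ stays [w].
/i/ meets the environment for rule 2 (before a voiced consonant) → [iː].
/m/ (between /i/ and /w/): no rule targets it → [m].
/w/ stays [w].
/u/ meets the environment for rule 2 (before a voiced consonant) → [uː].
/z/ — not in any rule's target class → [z].
/b/ (between /z/ and /e/) is in the target of rule 3 but the environment (between two vowels) is not met → [b].
/e/ meets the environment for rule 2 (before a voiced consonant) → [eː].
/w/ stays [w].
/e/ (between /w/ and /w/): before a voiced consonant, so rule 2 applies → [eː].
/w/ stays [w].

[wiːmwuːzbeːweːw]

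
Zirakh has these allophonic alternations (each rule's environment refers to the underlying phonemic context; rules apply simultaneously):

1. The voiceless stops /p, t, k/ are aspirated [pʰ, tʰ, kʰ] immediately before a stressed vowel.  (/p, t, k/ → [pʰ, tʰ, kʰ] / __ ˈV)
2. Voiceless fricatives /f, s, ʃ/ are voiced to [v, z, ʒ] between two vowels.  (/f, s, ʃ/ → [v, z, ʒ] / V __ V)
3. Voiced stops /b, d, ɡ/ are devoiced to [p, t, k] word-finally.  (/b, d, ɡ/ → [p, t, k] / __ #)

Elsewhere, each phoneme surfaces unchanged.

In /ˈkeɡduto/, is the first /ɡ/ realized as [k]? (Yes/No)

/ɡ/ (between /e/ and /d/) is in the target of rule 3 but the environment (word-finally) is not met → [ɡ].
The actual realization is [ɡ], not [k].

No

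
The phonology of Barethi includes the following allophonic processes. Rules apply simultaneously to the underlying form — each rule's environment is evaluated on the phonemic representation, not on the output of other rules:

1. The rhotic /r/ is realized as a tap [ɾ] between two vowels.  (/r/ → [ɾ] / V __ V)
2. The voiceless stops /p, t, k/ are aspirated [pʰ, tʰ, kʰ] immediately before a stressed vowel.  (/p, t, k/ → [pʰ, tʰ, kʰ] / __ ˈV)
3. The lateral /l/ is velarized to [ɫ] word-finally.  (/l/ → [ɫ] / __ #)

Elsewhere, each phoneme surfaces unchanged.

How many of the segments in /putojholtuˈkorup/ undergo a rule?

Segments that undergo a rule: /k/ → [kʰ] (rule 2); /r/ → [ɾ] (rule 1).
All other segments surface unchanged.

2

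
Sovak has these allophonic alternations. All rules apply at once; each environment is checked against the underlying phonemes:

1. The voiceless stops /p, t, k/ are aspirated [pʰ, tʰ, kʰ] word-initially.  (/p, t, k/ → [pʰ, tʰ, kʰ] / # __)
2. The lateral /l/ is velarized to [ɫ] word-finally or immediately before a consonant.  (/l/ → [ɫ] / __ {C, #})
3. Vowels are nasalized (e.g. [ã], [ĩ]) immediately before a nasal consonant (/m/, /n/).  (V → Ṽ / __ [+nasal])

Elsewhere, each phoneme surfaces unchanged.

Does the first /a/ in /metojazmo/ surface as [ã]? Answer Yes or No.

No

/a/ (between /j/ and /z/) fails the environment for rule 3, so it stays [a].
The actual realization is [a], not [ã].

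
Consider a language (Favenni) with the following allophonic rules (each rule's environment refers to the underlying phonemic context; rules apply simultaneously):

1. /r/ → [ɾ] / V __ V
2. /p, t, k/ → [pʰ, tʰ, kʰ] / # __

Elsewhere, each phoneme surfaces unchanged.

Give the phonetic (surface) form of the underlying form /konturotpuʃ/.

[kʰontuɾotpuʃ]

/k/ meets the environment for rule 2 (word-initially) → [kʰ].
/o/ (between /k/ and /n/): no rule targets it → [o].
/n/ (between /o/ and /t/): no rule targets it → [n].
/t/ (between /n/ and /u/) is in the target of rule 2 but the environment (word-initially) is not met → [t].
/u/ stays [u].
/r/ (between /u/ and /o/): between two vowels, so rule 1 applies → [ɾ].
/o/ (between /r/ and /t/): no rule targets it → [o].
/t/ — between /o/ and /p/; rule 2 does not apply here → [t].
/p/ (between /t/ and /u/): rule 2 targets it, but not word-initially → unchanged [p].
/u/ stays [u].
/ʃ/ (word-final) is unaffected → [ʃ].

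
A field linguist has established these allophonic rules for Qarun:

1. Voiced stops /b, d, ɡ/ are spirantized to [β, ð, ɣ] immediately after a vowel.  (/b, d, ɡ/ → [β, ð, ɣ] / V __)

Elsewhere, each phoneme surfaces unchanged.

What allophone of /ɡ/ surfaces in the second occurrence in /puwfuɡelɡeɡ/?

[ɡ]

/ɡ/ (between /l/ and /e/) is in the target of rule 1 but the environment (immediately after a vowel) is not met → [ɡ].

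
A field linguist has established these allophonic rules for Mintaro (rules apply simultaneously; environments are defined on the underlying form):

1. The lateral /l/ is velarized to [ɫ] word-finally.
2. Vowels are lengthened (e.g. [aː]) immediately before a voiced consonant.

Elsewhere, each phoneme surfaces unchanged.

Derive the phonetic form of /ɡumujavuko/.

/ɡ/ stays [ɡ].
/u/ meets the environment for rule 2 (before a voiced consonant) → [uː].
/m/ (between /u/ and /u/): no rule targets it → [m].
/u/ (between /m/ and /j/): before a voiced consonant, so rule 2 applies → [uː].
/j/ (between /u/ and /a/): no rule targets it → [j].
Rule 2 applies to /a/ (between /j/ and /v/: before a voiced consonant) → [aː].
/v/ (between /a/ and /u/) is unaffected → [v].
/u/ (between /v/ and /k/) is in the target of rule 2 but the environment (before a voiced consonant) is not met → [u].
/k/ (between /u/ and /o/): no rule targets it → [k].
/o/ (word-final): rule 2 targets it, but not before a voiced consonant → unchanged [o].

[ɡuːmuːjaːvuko]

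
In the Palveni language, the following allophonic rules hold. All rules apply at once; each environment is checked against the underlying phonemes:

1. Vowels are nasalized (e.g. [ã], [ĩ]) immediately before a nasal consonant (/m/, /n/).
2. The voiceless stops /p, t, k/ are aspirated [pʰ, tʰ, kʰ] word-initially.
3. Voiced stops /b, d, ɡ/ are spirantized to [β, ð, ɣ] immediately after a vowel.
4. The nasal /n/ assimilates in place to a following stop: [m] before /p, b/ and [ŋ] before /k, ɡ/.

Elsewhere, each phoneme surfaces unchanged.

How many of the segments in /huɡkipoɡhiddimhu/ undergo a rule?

4

Segments that undergo a rule: /ɡ/ → [ɣ] (rule 3); /ɡ/ → [ɣ] (rule 3); /d/ → [ð] (rule 3); /i/ → [ĩ] (rule 1).
All other segments surface unchanged.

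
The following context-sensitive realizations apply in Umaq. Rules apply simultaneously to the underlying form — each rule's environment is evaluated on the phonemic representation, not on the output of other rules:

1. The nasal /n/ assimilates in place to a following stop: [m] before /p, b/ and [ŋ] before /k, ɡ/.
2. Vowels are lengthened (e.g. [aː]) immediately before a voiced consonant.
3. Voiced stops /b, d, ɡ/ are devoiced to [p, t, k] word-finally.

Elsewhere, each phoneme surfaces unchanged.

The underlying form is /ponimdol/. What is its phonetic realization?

[poːniːmdoːl]

/o/ (between /p/ and /n/): before a voiced consonant, so rule 2 applies → [oː].
/n/ (between /o/ and /i/) fails the environment for rule 1, so it stays [n].
/i/ meets the environment for rule 2 (before a voiced consonant) → [iː].
/d/ — between /m/ and /o/; rule 3 does not apply here → [d].
Rule 2 applies to /o/ (between /d/ and /l/: before a voiced consonant) → [oː].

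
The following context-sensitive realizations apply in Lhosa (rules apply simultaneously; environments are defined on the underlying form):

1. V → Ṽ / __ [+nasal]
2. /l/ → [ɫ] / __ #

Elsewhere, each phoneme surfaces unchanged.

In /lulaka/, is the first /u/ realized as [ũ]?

No

/u/ — between /l/ and /l/; rule 1 does not apply here → [u].
The actual realization is [u], not [ũ].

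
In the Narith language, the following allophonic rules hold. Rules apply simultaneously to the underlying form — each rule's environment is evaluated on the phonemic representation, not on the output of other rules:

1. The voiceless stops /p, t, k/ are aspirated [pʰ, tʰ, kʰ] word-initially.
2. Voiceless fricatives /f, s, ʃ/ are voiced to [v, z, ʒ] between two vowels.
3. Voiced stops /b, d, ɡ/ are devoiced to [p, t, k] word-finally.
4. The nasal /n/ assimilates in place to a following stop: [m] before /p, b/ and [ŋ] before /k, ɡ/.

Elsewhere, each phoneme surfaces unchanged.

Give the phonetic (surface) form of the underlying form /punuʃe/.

/p/ (word-initial): word-initially, so rule 1 applies → [pʰ].
/u/ — not in any rule's target class → [u].
/n/ (between /u/ and /u/): rule 4 targets it, but not before a labial or velar stop → unchanged [n].
/u/ — not in any rule's target class → [u].
Rule 2 applies to /ʃ/ (between /u/ and /e/: between two vowels) → [ʒ].
/e/ (word-final) is unaffected → [e].

[pʰunuʒe]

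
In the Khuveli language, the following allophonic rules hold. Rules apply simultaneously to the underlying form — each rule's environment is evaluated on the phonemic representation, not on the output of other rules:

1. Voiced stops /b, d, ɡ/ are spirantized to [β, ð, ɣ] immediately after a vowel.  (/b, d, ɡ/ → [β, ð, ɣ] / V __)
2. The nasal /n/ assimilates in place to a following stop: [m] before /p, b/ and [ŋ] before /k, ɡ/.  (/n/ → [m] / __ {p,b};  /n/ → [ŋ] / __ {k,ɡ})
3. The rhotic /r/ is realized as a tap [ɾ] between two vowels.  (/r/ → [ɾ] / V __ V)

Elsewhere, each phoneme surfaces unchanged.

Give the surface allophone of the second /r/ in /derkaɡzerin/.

/r/ (between /e/ and /i/): between two vowels, so rule 3 applies → [ɾ].

[ɾ]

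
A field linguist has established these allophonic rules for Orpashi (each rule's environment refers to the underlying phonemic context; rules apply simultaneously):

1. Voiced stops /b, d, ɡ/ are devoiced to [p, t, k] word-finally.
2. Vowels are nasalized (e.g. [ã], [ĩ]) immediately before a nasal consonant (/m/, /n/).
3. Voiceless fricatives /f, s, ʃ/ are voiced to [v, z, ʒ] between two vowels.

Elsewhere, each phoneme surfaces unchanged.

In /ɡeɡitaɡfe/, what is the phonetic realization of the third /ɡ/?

/ɡ/ (between /a/ and /f/): rule 1 targets it, but not word-finally → unchanged [ɡ].

[ɡ]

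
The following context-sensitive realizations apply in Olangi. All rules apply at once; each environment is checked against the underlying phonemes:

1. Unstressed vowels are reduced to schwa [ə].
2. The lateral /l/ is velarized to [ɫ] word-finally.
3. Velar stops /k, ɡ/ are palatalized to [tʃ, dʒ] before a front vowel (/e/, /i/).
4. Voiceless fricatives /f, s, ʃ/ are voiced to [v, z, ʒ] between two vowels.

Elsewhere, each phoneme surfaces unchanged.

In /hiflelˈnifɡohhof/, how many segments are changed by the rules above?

Segments that undergo a rule: /i/ → [ə] (rule 1); /e/ → [ə] (rule 1); /o/ → [ə] (rule 1); /o/ → [ə] (rule 1).
All other segments surface unchanged.

4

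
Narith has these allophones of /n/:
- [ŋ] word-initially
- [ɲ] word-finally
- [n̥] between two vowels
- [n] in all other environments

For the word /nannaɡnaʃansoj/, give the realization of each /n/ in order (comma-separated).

[ŋ], [n], [n], [n], [n]

Occurrence 1 (position 1): word-initially → [ŋ].
Occurrence 2 (position 3): no conditioning environment matches → elsewhere allophone [n].
Occurrence 3 (position 4): no conditioning environment matches → elsewhere allophone [n].
Occurrence 4 (position 7): no conditioning environment matches → elsewhere allophone [n].
Occurrence 5 (position 11): no conditioning environment matches → elsewhere allophone [n].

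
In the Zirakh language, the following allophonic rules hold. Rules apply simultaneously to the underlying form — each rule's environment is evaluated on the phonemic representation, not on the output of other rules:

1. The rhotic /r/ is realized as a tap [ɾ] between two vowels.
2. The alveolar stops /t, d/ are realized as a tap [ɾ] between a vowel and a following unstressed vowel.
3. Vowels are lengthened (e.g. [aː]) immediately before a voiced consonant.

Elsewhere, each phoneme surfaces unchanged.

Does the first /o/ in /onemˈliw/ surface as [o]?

/o/ (word-initial) occurs before a voiced consonant → [oː] by rule 3.
The actual realization is [oː], not [o].

No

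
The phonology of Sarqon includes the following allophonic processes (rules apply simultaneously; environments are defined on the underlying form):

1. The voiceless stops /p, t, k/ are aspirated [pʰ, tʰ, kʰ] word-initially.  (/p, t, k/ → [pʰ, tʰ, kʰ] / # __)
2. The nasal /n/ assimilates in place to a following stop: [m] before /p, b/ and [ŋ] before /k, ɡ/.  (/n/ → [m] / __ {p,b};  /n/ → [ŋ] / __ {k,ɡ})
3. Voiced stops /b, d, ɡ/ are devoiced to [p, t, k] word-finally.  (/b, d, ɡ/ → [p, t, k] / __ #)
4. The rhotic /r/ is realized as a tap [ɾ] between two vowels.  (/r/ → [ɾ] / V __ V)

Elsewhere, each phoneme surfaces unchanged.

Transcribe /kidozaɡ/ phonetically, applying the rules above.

/k/ meets the environment for rule 1 (word-initially) → [kʰ].
/i/ (between /k/ and /d/) is unaffected → [i].
/d/ (between /i/ and /o/) fails the environment for rule 3, so it stays [d].
/o/ (between /d/ and /z/): no rule targets it → [o].
/z/ stays [z].
/a/ — not in any rule's target class → [a].
Rule 3 applies to /ɡ/ (word-final: word-finally) → [k].

[kʰidozak]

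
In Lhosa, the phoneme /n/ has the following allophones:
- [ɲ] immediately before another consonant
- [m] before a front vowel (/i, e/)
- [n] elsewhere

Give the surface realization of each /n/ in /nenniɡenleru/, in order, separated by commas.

Occurrence 1 (position 1): before a front vowel (/i, e/) → [m].
Occurrence 2 (position 3): immediately before another consonant → [ɲ].
Occurrence 3 (position 4): before a front vowel (/i, e/) → [m].
Occurrence 4 (position 8): immediately before another consonant → [ɲ].

[m], [ɲ], [m], [ɲ]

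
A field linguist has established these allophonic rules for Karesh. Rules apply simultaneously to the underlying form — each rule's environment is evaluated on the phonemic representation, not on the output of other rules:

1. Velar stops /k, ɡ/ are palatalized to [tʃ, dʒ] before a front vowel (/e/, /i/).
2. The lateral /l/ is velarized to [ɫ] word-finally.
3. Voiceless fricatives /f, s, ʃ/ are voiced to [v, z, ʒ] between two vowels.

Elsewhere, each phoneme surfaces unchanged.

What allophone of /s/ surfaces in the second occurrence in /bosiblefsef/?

/s/ (between /f/ and /e/) is in the target of rule 3 but the environment (between two vowels) is not met → [s].

[s]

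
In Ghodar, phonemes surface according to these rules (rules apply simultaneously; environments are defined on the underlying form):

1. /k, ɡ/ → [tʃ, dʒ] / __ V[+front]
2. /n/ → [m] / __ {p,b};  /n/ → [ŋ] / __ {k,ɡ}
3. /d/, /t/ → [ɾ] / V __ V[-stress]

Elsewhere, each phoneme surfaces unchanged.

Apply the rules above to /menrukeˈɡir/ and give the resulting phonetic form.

[menrutʃeˈdʒir]

/m/ (word-initial) is unaffected → [m].
/e/ stays [e].
/n/ (between /e/ and /r/) fails the environment for rule 2, so it stays [n].
/r/ (between /n/ and /u/): no rule targets it → [r].
/u/ stays [u].
/k/ — between /u/ and /e/, before a front vowel — surfaces as [tʃ] (rule 1).
/e/ — not in any rule's target class → [e].
/ɡ/ (between /e/ and /i/): before a front vowel, so rule 1 applies → [dʒ].
/i/ — not in any rule's target class → [i].
/r/ (word-final): no rule targets it → [r].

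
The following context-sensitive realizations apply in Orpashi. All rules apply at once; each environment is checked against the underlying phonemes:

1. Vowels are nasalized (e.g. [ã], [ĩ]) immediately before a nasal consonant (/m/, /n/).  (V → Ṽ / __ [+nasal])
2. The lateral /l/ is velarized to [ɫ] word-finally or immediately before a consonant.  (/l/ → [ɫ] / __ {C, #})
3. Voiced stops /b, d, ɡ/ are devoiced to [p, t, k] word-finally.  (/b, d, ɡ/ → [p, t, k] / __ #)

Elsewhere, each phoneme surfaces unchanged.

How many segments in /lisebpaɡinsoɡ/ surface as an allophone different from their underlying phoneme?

2

Segments that undergo a rule: /i/ → [ĩ] (rule 1); /ɡ/ → [k] (rule 3).
All other segments surface unchanged.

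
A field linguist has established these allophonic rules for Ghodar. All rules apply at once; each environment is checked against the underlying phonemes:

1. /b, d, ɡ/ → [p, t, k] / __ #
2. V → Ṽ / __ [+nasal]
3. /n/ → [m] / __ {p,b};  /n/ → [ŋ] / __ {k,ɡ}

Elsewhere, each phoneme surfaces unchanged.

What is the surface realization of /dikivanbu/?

[dikivãmbu]

/d/ — word-initial; rule 1 does not apply here → [d].
/i/ — between /d/ and /k/; rule 2 does not apply here → [i].
/i/ (between /k/ and /v/) fails the environment for rule 2, so it stays [i].
/a/ — between /v/ and /n/, before a nasal consonant — surfaces as [ã] (rule 2).
/n/ — between /a/ and /b/, before a labial or velar stop — surfaces as [m] (rule 3).
/b/ (between /n/ and /u/) fails the environment for rule 1, so it stays [b].
/u/ — word-final; rule 2 does not apply here → [u].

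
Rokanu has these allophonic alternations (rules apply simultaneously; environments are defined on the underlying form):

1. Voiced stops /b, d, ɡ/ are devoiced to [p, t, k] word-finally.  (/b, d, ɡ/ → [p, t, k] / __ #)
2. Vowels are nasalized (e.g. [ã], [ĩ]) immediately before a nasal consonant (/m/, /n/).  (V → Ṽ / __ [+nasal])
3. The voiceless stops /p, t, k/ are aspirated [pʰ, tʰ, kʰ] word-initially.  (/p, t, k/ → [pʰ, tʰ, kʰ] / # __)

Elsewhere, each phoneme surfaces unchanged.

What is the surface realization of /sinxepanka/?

/i/ meets the environment for rule 2 (before a nasal consonant) → [ĩ].
/e/ (between /x/ and /p/): rule 2 targets it, but not before a nasal consonant → unchanged [e].
/p/ (between /e/ and /a/): rule 3 targets it, but not word-initially → unchanged [p].
Rule 2 applies to /a/ (between /p/ and /n/: before a nasal consonant) → [ã].
/k/ (between /n/ and /a/) fails the environment for rule 3, so it stays [k].
/a/ — word-final; rule 2 does not apply here → [a].

[sĩnxepãnka]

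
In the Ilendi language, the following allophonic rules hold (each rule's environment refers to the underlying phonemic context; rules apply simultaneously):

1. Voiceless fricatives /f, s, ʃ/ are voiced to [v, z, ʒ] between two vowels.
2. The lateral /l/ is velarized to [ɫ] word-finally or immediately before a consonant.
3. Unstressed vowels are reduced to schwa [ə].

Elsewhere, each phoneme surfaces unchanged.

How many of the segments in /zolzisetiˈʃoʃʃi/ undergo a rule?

8

Segments that undergo a rule: /o/ → [ə] (rule 3); /l/ → [ɫ] (rule 2); /i/ → [ə] (rule 3); /s/ → [z] (rule 1); /e/ → [ə] (rule 3); /i/ → [ə] (rule 3); /ʃ/ → [ʒ] (rule 1); /i/ → [ə] (rule 3).
All other segments surface unchanged.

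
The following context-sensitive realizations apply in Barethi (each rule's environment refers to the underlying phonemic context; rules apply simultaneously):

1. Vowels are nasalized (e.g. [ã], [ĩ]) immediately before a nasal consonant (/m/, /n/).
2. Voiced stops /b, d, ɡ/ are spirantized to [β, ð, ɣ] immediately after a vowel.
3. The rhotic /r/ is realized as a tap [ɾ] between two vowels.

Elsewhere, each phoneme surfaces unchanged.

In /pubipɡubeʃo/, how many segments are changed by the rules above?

2

Segments that undergo a rule: /b/ → [β] (rule 2); /b/ → [β] (rule 2).
All other segments surface unchanged.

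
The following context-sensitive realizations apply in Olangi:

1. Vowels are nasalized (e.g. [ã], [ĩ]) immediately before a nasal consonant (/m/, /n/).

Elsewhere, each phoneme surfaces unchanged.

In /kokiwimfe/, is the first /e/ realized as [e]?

/e/ — word-final; rule 1 does not apply here → [e].
The actual realization is [e], which matches [e].

Yes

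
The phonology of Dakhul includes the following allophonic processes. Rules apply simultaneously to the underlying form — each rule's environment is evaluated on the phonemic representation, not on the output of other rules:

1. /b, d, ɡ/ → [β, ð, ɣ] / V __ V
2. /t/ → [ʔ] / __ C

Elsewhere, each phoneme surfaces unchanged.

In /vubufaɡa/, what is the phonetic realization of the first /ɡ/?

/ɡ/ — between /a/ and /a/, between two vowels — surfaces as [ɣ] (rule 1).

[ɣ]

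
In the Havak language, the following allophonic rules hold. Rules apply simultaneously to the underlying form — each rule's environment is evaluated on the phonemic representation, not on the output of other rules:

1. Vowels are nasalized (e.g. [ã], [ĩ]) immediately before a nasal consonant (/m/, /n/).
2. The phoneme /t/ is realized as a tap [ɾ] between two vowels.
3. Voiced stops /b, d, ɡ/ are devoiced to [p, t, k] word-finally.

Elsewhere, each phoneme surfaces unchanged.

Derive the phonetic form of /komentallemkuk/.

/k/ (word-initial): no rule targets it → [k].
/o/ (between /k/ and /m/): before a nasal consonant, so rule 1 applies → [õ].
/m/ — not in any rule's target class → [m].
/e/ (between /m/ and /n/) occurs before a nasal consonant → [ẽ] by rule 1.
/n/ (between /e/ and /t/): no rule targets it → [n].
/t/ — between /n/ and /a/; rule 2 does not apply here → [t].
/a/ (between /t/ and /l/): rule 1 targets it, but not before a nasal consonant → unchanged [a].
/l/ (between /a/ and /l/) is unaffected → [l].
/l/ (between /l/ and /e/) is unaffected → [l].
/e/ (between /l/ and /m/) occurs before a nasal consonant → [ẽ] by rule 1.
/m/ (between /e/ and /k/): no rule targets it → [m].
/k/ (between /m/ and /u/) is unaffected → [k].
/u/ — between /k/ and /k/; rule 1 does not apply here → [u].
/k/ stays [k].

[kõmẽntallẽmkuk]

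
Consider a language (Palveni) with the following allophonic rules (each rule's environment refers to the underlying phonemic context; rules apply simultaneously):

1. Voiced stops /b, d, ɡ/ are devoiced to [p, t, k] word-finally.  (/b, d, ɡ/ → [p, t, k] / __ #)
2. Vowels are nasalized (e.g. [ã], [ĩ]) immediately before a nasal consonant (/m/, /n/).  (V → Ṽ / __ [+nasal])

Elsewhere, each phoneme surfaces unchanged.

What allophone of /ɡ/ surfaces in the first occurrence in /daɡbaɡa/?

[ɡ]

/ɡ/ (between /a/ and /b/): rule 1 targets it, but not word-finally → unchanged [ɡ].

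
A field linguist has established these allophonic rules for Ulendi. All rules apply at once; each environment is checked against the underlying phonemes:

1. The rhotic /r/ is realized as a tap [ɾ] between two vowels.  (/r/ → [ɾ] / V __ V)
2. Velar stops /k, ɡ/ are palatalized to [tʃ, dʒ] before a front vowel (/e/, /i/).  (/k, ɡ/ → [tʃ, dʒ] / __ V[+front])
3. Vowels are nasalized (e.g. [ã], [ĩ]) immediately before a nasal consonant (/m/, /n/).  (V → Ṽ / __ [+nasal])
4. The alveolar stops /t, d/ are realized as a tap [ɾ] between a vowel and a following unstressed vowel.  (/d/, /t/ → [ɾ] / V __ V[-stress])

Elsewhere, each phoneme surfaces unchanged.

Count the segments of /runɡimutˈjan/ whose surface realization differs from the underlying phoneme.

4

Segments that undergo a rule: /u/ → [ũ] (rule 3); /ɡ/ → [dʒ] (rule 2); /i/ → [ĩ] (rule 3); /a/ → [ã] (rule 3).
All other segments surface unchanged.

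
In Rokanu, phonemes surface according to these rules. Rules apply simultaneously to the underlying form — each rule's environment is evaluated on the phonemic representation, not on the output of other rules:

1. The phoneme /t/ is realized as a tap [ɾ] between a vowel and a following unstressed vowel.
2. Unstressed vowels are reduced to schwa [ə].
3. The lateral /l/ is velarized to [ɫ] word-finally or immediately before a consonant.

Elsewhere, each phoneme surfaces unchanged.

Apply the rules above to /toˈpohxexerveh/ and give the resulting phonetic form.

[təˈpohxəxərvəh]

/t/ — word-initial; rule 1 does not apply here → [t].
/o/ (between /t/ and /p/): in an unstressed syllable, so rule 2 applies → [ə].
/p/ stays [p].
/o/ (between /p/ and /h/) is in the target of rule 2 but the environment (in an unstressed syllable) is not met → [o].
/h/ — not in any rule's target class → [h].
/x/ stays [x].
/e/ (between /x/ and /x/) occurs in an unstressed syllable → [ə] by rule 2.
/x/ — not in any rule's target class → [x].
/e/ (between /x/ and /r/): in an unstressed syllable, so rule 2 applies → [ə].
/r/ — not in any rule's target class → [r].
/v/ — not in any rule's target class → [v].
Rule 2 applies to /e/ (between /v/ and /h/: in an unstressed syllable) → [ə].
/h/ stays [h].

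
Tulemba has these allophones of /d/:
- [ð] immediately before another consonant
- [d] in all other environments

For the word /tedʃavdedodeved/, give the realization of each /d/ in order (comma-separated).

[ð], [d], [d], [d], [d]

Occurrence 1 (position 3): immediately before another consonant → [ð].
Occurrence 2 (position 7): no conditioning environment matches → elsewhere allophone [d].
Occurrence 3 (position 9): no conditioning environment matches → elsewhere allophone [d].
Occurrence 4 (position 11): no conditioning environment matches → elsewhere allophone [d].
Occurrence 5 (position 15): no conditioning environment matches → elsewhere allophone [d].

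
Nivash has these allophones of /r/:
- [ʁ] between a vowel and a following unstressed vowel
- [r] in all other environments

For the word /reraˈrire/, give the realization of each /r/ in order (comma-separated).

[r], [ʁ], [r], [ʁ]

Occurrence 1 (position 1): no conditioning environment matches → elsewhere allophone [r].
Occurrence 2 (position 3): between a vowel and a following unstressed vowel → [ʁ].
Occurrence 3 (position 5): no conditioning environment matches → elsewhere allophone [r].
Occurrence 4 (position 7): between a vowel and a following unstressed vowel → [ʁ].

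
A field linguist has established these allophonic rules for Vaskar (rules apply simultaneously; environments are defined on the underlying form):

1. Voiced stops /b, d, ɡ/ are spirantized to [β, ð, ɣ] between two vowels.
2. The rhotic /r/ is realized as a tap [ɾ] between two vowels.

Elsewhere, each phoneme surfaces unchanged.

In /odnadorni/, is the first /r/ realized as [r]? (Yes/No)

/r/ (between /o/ and /n/) fails the environment for rule 2, so it stays [r].
The actual realization is [r], which matches [r].

Yes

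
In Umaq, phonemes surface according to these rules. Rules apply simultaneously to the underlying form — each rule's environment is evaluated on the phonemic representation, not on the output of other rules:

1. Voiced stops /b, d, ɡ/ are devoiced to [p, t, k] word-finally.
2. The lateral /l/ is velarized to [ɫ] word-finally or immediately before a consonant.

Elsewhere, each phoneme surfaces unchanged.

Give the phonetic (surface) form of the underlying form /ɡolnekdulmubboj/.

[ɡoɫnekduɫmubboj]

/ɡ/ (word-initial) fails the environment for rule 1, so it stays [ɡ].
/o/ stays [o].
/l/ — between /o/ and /n/, word-finally or immediately before a consonant — surfaces as [ɫ] (rule 2).
/n/ (between /l/ and /e/): no rule targets it → [n].
/e/ stays [e].
/k/ (between /e/ and /d/) is unaffected → [k].
/d/ — between /k/ and /u/; rule 1 does not apply here → [d].
/u/ stays [u].
/l/ (between /u/ and /m/) occurs word-finally or immediately before a consonant → [ɫ] by rule 2.
/m/ stays [m].
/u/ stays [u].
/b/ (between /u/ and /b/) is in the target of rule 1 but the environment (word-finally) is not met → [b].
/b/ (between /b/ and /o/) fails the environment for rule 1, so it stays [b].
/o/ (between /b/ and /j/) is unaffected → [o].
/j/ (word-final): no rule targets it → [j].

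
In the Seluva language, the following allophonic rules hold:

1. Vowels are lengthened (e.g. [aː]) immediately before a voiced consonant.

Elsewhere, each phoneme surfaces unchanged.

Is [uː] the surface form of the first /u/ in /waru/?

/u/ — word-final; rule 1 does not apply here → [u].
The actual realization is [u], not [uː].

No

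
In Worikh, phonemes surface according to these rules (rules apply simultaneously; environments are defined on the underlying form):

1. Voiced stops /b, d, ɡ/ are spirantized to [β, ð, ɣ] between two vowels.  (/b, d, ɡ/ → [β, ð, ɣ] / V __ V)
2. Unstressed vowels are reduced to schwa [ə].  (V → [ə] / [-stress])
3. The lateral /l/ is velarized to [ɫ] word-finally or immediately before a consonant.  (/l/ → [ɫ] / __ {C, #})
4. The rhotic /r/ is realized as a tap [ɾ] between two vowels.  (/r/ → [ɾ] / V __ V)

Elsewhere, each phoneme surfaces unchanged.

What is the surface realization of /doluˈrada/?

[dələˈɾaðə]

/d/ (word-initial): rule 1 targets it, but not between two vowels → unchanged [d].
/o/ — between /d/ and /l/, in an unstressed syllable — surfaces as [ə] (rule 2).
/l/ (between /o/ and /u/) fails the environment for rule 3, so it stays [l].
/u/ — between /l/ and /r/, in an unstressed syllable — surfaces as [ə] (rule 2).
Rule 4 applies to /r/ (between /u/ and /a/: between two vowels) → [ɾ].
/a/ (between /r/ and /d/) fails the environment for rule 2, so it stays [a].
/d/ — between /a/ and /a/, between two vowels — surfaces as [ð] (rule 1).
/a/ (word-final): in an unstressed syllable, so rule 2 applies → [ə].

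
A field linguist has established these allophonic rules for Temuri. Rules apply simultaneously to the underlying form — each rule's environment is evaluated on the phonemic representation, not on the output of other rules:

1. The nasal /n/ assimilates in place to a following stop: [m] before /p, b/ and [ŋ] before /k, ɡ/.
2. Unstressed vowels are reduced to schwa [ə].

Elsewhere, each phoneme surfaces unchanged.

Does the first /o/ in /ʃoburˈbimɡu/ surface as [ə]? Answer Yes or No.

/o/ (between /ʃ/ and /b/) occurs in an unstressed syllable → [ə] by rule 2.
The actual realization is [ə], which matches [ə].

Yes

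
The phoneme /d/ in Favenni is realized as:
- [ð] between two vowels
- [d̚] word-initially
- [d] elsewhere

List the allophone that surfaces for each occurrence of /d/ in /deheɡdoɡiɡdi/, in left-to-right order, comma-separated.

[d̚], [d], [d]

Occurrence 1 (position 1): word-initially → [d̚].
Occurrence 2 (position 6): no conditioning environment matches → elsewhere allophone [d].
Occurrence 3 (position 11): no conditioning environment matches → elsewhere allophone [d].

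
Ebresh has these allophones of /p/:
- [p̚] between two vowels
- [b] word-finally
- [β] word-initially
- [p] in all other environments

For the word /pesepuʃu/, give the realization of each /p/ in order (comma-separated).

Occurrence 1 (position 1): word-initially → [β].
Occurrence 2 (position 5): between two vowels → [p̚].

[β], [p̚]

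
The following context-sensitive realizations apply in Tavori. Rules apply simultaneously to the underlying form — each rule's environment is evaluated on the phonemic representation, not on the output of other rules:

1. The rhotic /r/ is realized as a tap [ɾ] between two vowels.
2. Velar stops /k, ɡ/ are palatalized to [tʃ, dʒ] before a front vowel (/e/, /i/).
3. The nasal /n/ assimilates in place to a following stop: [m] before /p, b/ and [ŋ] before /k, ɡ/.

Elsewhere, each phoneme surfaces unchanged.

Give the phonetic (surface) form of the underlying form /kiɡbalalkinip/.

/k/ — word-initial, before a front vowel — surfaces as [tʃ] (rule 2).
/i/ (between /k/ and /ɡ/): no rule targets it → [i].
/ɡ/ (between /i/ and /b/): rule 2 targets it, but not before a front vowel → unchanged [ɡ].
/b/ stays [b].
/a/ (between /b/ and /l/) is unaffected → [a].
/l/ — not in any rule's target class → [l].
/a/ (between /l/ and /l/): no rule targets it → [a].
/l/ (between /a/ and /k/): no rule targets it → [l].
/k/ — between /l/ and /i/, before a front vowel — surfaces as [tʃ] (rule 2).
/i/ (between /k/ and /n/) is unaffected → [i].
/n/ (between /i/ and /i/): rule 3 targets it, but not before a labial or velar stop → unchanged [n].
/i/ (between /n/ and /p/) is unaffected → [i].
/p/ (word-final): no rule targets it → [p].

[tʃiɡbalaltʃinip]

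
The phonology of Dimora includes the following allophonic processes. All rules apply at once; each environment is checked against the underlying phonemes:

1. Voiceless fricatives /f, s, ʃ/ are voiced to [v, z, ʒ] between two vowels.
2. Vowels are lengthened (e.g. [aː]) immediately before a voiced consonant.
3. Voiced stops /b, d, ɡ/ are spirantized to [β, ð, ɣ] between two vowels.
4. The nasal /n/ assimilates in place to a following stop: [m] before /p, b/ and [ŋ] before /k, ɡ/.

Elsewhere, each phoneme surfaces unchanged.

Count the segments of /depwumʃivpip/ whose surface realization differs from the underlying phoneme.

Segments that undergo a rule: /u/ → [uː] (rule 2); /i/ → [iː] (rule 2).
All other segments surface unchanged.

2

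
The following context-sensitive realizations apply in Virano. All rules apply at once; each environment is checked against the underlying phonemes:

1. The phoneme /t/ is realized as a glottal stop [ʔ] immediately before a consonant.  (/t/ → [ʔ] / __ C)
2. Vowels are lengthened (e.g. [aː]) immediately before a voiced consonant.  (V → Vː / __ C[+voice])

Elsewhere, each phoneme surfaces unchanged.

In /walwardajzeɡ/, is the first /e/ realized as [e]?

No

/e/ — between /z/ and /ɡ/, before a voiced consonant — surfaces as [eː] (rule 2).
The actual realization is [eː], not [e].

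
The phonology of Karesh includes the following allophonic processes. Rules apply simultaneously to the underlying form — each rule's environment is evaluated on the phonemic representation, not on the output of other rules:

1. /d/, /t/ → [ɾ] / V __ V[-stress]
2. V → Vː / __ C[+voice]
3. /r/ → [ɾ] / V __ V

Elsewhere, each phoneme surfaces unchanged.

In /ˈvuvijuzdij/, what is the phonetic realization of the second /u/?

/u/ (between /j/ and /z/) occurs before a voiced consonant → [uː] by rule 2.

[uː]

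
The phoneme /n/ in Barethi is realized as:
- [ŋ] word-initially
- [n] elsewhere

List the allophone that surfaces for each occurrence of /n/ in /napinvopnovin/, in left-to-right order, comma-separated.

Occurrence 1 (position 1): word-initially → [ŋ].
Occurrence 2 (position 5): no conditioning environment matches → elsewhere allophone [n].
Occurrence 3 (position 9): no conditioning environment matches → elsewhere allophone [n].
Occurrence 4 (position 13): no conditioning environment matches → elsewhere allophone [n].

[ŋ], [n], [n], [n]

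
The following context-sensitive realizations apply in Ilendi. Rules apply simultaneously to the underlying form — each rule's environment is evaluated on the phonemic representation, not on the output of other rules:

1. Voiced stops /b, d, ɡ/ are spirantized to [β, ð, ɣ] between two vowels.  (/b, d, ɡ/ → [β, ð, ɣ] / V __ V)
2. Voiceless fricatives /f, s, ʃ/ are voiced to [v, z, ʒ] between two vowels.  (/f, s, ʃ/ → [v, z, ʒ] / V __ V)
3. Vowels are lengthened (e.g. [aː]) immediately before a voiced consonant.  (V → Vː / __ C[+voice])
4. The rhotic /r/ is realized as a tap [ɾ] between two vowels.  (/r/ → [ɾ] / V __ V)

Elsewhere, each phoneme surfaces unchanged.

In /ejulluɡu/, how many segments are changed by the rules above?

Segments that undergo a rule: /e/ → [eː] (rule 3); /u/ → [uː] (rule 3); /u/ → [uː] (rule 3); /ɡ/ → [ɣ] (rule 1).
All other segments surface unchanged.

4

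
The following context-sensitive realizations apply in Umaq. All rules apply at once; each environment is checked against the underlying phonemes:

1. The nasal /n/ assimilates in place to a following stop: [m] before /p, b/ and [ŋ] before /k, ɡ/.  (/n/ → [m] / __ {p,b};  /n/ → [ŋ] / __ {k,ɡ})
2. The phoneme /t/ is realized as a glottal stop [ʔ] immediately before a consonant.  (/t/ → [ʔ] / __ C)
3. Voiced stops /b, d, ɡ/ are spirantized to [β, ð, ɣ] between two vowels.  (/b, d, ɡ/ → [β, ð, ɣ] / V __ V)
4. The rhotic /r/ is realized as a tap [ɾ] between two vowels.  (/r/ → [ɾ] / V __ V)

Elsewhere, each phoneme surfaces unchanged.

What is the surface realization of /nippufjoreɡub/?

/n/ (word-initial): rule 1 targets it, but not before a labial or velar stop → unchanged [n].
/r/ (between /o/ and /e/): between two vowels, so rule 4 applies → [ɾ].
/ɡ/ — between /e/ and /u/, between two vowels — surfaces as [ɣ] (rule 3).
/b/ (word-final): rule 3 targets it, but not between two vowels → unchanged [b].

[nippufjoɾeɣub]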